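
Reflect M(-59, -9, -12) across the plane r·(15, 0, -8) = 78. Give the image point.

With n = (15, 0, -8), the signed offset is (n·M − 78)/|n|² = -867/289 = -3.
M' = M − 2t·n = (-59, -9, -12) − (-6)·(15, 0, -8) = (31, -9, -60).

(31, -9, -60)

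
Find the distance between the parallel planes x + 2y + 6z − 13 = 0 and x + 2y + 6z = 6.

Both planes have normal n = (1, 2, 6), |n| = √41. Any point on the first plane is at distance |6 − 13|/|n| = 7/√41 from the second.

7√41/41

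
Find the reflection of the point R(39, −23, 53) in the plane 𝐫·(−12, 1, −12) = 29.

n = (−12, 1, −12), |n|² = 289, n·R − 29 = -1156, so t = -1156/289 = -4.
Foot F = R − (-4)·n = (−9, −19, 5); the reflection is 2F − R = (−57, −15, −43).

(-57, -15, -43)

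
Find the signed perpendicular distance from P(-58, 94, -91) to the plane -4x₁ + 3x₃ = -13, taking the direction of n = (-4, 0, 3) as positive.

-28/5

n·P − (-13) = -28.
|n| = 5, so the signed distance is -28/5.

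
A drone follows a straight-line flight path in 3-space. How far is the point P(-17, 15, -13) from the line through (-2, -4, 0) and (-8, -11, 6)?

A direction vector is d = (-6, -7, 6).
AP = (-15, 19, -13); AP·d = -121, |AP|² = 755, |d|² = 121.
distance² = |AP|² − (AP·d)²/|d|² = 755 − 14641/121 = 634, so the distance is √634.

√634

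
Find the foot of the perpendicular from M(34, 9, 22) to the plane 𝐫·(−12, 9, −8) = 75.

(10, 27, 6)

The perpendicular from M has direction n = (−12, 9, −8): r = (34, 9, 22) + λ(−12, 9, −8).
Substitute into the plane: n·(M + λn) = 75 gives -503 + 289λ = 75, so λ = 2.
Foot = (34, 9, 22) + 2·(−12, 9, −8) = (10, 27, 6).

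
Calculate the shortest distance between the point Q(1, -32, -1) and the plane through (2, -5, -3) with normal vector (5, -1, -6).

5√62/31

The plane has equation n·(r − (2, -5, -3)) = 0, i.e. n·r = 33.
Then n·(1, -32, -1) - 33 = 10.
|n| = √(25 + 1 + 36) = √62, so the distance is |10|/√62 = 5√62/31.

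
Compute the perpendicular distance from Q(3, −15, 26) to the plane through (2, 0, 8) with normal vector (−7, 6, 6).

The plane has equation n·(r − (2, 0, 8)) = 0, i.e. n·r = 34.
Then n·(3, −15, 26) − 34 = 11.
|n| = √(49 + 36 + 36) = 11, so the distance is |11|/11 = 1.

1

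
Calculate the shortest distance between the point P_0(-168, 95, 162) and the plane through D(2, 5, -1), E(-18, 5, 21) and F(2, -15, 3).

4

DE = (-20, 0, 22) and DF = (0, -20, 4), so a normal is n = DE × DF = (440, 80, 400).
Then n·(-168, 95, 162) - 880 = -2400.
|n| = √(193600 + 6400 + 160000) = 600, so the distance is |-2400|/600 = 4.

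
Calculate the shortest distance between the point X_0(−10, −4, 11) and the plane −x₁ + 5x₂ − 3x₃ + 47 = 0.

4/√35

n = (−1, 5, −3); n·P − (-47) = 4; |n| = √35; distance = 4/√35 = 4√35/35.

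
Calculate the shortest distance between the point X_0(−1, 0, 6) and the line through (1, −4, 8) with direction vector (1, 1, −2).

3√2

Direction vector d = (1, 1, −2).
AP = (−2, 4, −2); AP·d = 6, |AP|² = 24, |d|² = 6.
distance² = |AP|² − (AP·d)²/|d|² = 24 − 36/6 = 18, so the distance is 3√2.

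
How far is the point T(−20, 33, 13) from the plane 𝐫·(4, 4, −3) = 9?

4/√41

Normal vector n = (4, 4, −3), and n·(−20, 33, 13) − 9 = 4.
|n| = √(16 + 16 + 9) = √41, so the distance is |4|/√41 = 4√41/41.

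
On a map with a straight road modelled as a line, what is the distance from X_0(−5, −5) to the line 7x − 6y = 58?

d = |7·(-5) + (-6)·(-5) − 58| / √(49 + 36) = |-63|/√85 = 63/√85.

63/√85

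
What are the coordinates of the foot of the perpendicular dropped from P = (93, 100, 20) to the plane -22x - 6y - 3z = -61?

The perpendicular from P has direction n = (-22, -6, -3): r = (93, 100, 20) + μ(-22, -6, -3).
Substitute into the plane: n·(P + μn) = -61 gives -2706 + 529μ = -61, so μ = 5.
Foot = (93, 100, 20) + 5·(-22, -6, -3) = (-17, 70, 5).

(-17, 70, 5)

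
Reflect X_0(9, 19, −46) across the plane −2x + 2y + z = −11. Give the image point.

With n = (−2, 2, 1), the signed offset is (n·X_0 − (-11))/|n|² = -15/9 = -5/3.
X_0' = X_0 − 2t·n = (9, 19, −46) − (-10/3)·(−2, 2, 1) = (7/3, 77/3, −128/3).

(7/3, 77/3, -128/3)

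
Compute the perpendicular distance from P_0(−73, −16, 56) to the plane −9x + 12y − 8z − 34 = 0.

Normal vector n = (−9, 12, −8), and n·(−73, −16, 56) − 34 = −17.
|n| = √(81 + 144 + 64) = 17, so the distance is |-17|/17 = 1.

1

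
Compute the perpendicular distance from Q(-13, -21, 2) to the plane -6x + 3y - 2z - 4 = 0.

1

Normal vector n = (-6, 3, -2), and n·(-13, -21, 2) - 4 = 7.
|n| = √(36 + 9 + 4) = 7, so the distance is |7|/7 = 1.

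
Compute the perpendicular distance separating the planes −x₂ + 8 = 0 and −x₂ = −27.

19

Both planes have normal n = (0, −1, 0), |n| = 1. Any point on the first plane is at distance |(-27) − (-8)|/|n| = 19/1 = 19 from the second.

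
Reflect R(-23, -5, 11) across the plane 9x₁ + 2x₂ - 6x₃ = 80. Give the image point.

(31, 7, -25)

n = (9, 2, -6), |n|² = 121, n·R − 80 = -363, so t = -363/121 = -3.
Foot F = R − (-3)·n = (4, 1, -7); the reflection is 2F − R = (31, 7, -25).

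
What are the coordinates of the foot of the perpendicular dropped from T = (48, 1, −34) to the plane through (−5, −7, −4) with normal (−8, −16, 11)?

(32, -31, -12)

The perpendicular from T has direction n = (−8, −16, 11): r = (48, 1, −34) + λ(−8, −16, 11).
Substitute into the plane: n·(T + λn) = 108 gives -774 + 441λ = 108, so λ = 2.
Foot = (48, 1, −34) + 2·(−8, −16, 11) = (32, −31, −12).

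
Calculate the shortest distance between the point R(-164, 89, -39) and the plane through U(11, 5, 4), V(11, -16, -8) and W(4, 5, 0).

7

UV = (0, -21, -12) and UW = (-7, 0, -4), so a normal is n = UV × UW = (84, 84, -147).
d = |84·(-164) + 84·89 + (-147)·(-39) − 756| / √(7056 + 7056 + 21609) = |-1323| / 189 = 7.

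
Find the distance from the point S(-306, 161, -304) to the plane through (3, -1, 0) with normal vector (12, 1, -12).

6

The plane has equation n·(r − (3, -1, 0)) = 0, i.e. n·r = 35.
Then n·(-306, 161, -304) - 35 = 102.
|n| = √(144 + 1 + 144) = 17, so the distance is |102|/17 = 6.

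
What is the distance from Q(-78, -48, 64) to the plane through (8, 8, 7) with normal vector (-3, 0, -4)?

The plane has equation n·(r − (8, 8, 7)) = 0, i.e. n·r = -52.
Then n·(-78, -48, 64) - (-52) = 30.
|n| = √(9 + 0 + 16) = 5, so the distance is |30|/5 = 6.

6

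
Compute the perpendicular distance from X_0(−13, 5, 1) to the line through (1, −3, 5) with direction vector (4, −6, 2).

Direction vector d = (4, −6, 2).
AP = (−14, 8, −4); AP·d = -112, |AP|² = 276, |d|² = 56.
distance² = |AP|² − (AP·d)²/|d|² = 276 − 12544/56 = 52, so the distance is 2√13.

2√13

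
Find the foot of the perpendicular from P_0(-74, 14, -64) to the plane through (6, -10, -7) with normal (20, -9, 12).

(6, -22, -16)

n = (20, -9, 12), |n|² = 625, and n·P_0 − 126 = -2500.
t = -2500/625 = -4, so the foot is P_0 − t·n = (-74, 14, -64) − (-4)·(20, -9, 12) = (6, -22, -16).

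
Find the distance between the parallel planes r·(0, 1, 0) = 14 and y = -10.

24

With common normal n = (0, 1, 0) (|n| = 1), the distance is |14 − (-10)|/|n| = 24/1 = 24.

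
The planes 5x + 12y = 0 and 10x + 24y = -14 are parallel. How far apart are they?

Divide the second equation by 2 to match normals: 5x + 12y = -7.
Both planes have normal n = (5, 12, 0), |n| = 13. Any point on the first plane is at distance |(-7) − 0|/|n| = 7/13 from the second.

7/13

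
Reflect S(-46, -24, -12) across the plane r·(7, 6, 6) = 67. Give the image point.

With n = (7, 6, 6), the signed offset is (n·S − 67)/|n|² = -605/121 = -5.
S' = S − 2t·n = (-46, -24, -12) − (-10)·(7, 6, 6) = (24, 36, 48).

(24, 36, 48)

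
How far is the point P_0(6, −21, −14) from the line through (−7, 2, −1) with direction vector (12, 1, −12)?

17√2

Direction vector d = (12, 1, −12).
AP = (13, −23, −13), and AP × d = (289, 0, 289).
|AP × d|² = 167042 and |d|² = 289, so the distance is √(167042/289) = √578 = 17√2.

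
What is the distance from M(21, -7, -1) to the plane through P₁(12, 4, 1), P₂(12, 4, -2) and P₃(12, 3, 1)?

9

P₁P₂ = (0, 0, -3) and P₁P₃ = (0, -1, 0), so a normal is n = P₁P₂ × P₁P₃ = (-3, 0, 0).
n = (-3, 0, 0); n·P − (-36) = -27; |n| = 3; distance = 27/3 = 9.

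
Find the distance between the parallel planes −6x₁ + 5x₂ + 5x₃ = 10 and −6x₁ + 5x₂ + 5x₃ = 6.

2√86/43

With common normal n = (−6, 5, 5) (|n| = √86), the distance is |10 − 6|/|n| = 4/√86 = 2√86/43.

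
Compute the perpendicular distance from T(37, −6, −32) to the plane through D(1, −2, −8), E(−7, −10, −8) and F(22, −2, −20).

DE = (−8, −8, 0) and DF = (21, 0, −12), so a normal is n = DE × DF = (96, −96, 168).
Then n·(37, −6, −32) − (−1056) = −192.
|n| = √(9216 + 9216 + 28224) = 216, so the distance is |-192|/216 = 8/9.

8/9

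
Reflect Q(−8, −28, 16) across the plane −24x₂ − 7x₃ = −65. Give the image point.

With n = (0, −24, −7), the signed offset is (n·Q − (-65))/|n|² = 625/625 = 1.
Q' = Q − 2t·n = (−8, −28, 16) − 2·(0, −24, −7) = (−8, 20, 30).

(-8, 20, 30)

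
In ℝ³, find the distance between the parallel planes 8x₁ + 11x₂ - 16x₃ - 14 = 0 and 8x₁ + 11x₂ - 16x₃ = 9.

5/21

Both planes have normal n = (8, 11, -16), |n| = 21. Any point on the first plane is at distance |9 − 14|/|n| = 5/21 from the second.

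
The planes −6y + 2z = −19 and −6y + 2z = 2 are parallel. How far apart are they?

21√10/20

Both planes have normal n = (0, −6, 2), |n| = 2√10. Any point on the first plane is at distance |2 − (-19)|/|n| = 21/(2√10) = 21√10/20 from the second.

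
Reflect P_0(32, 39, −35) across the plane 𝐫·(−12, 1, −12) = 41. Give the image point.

(592/17, 659/17, -547/17)

With n = (−12, 1, −12), the signed offset is (n·P_0 − 41)/|n|² = 34/289 = 2/17.
P_0' = P_0 − 2t·n = (32, 39, −35) − (4/17)·(−12, 1, −12) = (592/17, 659/17, −547/17).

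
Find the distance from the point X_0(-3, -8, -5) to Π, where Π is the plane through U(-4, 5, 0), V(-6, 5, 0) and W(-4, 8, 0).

UV = (-2, 0, 0) and UW = (0, 3, 0), so a normal is n = UV × UW = (0, 0, -6).
n = (0, 0, -6); n·P − 0 = 30; |n| = 6; distance = 30/6 = 5.

5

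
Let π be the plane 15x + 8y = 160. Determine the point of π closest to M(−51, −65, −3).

The perpendicular from M has direction n = (15, 8, 0): r = (−51, −65, −3) + λ(15, 8, 0).
Substitute into the plane: n·(M + λn) = 160 gives -1285 + 289λ = 160, so λ = 5.
Foot = (−51, −65, −3) + 5·(15, 8, 0) = (24, −25, −3).

(24, -25, -3)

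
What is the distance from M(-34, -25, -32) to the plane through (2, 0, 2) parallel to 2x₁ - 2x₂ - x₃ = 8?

4

Parallel planes share the normal n = (2, -2, -1); since (2, 0, 2) lies on the plane, its equation is 2x₁ - 2x₂ - x₃ = 2.
n = (2, -2, -1); n·P − 2 = 12; |n| = 3; distance = 12/3 = 4.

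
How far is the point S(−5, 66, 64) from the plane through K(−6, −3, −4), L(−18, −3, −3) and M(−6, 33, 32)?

KL = (−12, 0, 1) and KM = (0, 36, 36), so a normal is n = KL × KM = (−36, 432, −432).
d = |(-36)·(-5) + 432·66 + (-432)·64 − 648| / √(1296 + 186624 + 186624) = |396| / 612 = 11/17.

11/17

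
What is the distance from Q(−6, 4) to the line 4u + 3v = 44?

The normal to the line is n = (4, 3) with |n| = 5.
|n·Q − 44| = |-12 − 44| = 56, so the distance is 56/5.

56/5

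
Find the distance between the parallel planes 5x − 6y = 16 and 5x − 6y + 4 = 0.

Both planes have normal n = (5, −6, 0), |n| = √61. Any point on the first plane is at distance |(-4) − 16|/|n| = 20/√61 = 20√61/61 from the second.

20/√61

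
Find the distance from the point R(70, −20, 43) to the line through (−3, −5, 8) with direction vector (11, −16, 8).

Direction vector d = (11, −16, 8).
AP = (73, −15, 35); AP·d = 1323, |AP|² = 6779, |d|² = 441.
distance² = |AP|² − (AP·d)²/|d|² = 6779 − 1750329/441 = 2810, so the distance is √2810.

√2810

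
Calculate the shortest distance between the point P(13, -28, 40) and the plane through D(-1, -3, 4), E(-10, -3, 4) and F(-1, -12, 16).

DE = (-9, 0, 0) and DF = (0, -9, 12), so a normal is n = DE × DF = (0, 108, 81).
n = (0, 108, 81); n·P − 0 = 216; |n| = 135; distance = 216/135 = 8/5.

8/5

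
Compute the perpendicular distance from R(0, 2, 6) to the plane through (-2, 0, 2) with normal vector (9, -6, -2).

2/11

The plane has equation n·(r − (-2, 0, 2)) = 0, i.e. n·r = -22.
Then n·(0, 2, 6) - (-22) = -2.
|n| = √(81 + 36 + 4) = 11, so the distance is |-2|/11 = 2/11.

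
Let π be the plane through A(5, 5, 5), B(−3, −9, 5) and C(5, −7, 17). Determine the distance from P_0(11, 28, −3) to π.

AB = (−8, −14, 0) and AC = (0, −12, 12), so a normal is n = AB × AC = (−168, 96, 96).
Then n·(11, 28, −3) − 120 = 432.
|n| = √(28224 + 9216 + 9216) = 216, so the distance is |432|/216 = 2.

2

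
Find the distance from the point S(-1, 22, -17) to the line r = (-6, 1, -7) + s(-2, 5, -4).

Direction vector d = (-2, 5, -4).
AP = (5, 21, -10); AP·d = 135, |AP|² = 566, |d|² = 45.
distance² = |AP|² − (AP·d)²/|d|² = 566 − 18225/45 = 161, so the distance is √161.

√161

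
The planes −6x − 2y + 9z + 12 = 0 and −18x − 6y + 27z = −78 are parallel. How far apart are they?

Divide the second equation by 3 to match normals: −6x − 2y + 9z = -26.
With common normal n = (−6, −2, 9) (|n| = 11), the distance is |(-12) − (-26)|/|n| = 14/11.

14/11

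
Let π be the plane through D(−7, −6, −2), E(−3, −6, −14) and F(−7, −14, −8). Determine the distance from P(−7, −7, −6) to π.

DE = (4, 0, −12) and DF = (0, −8, −6), so a normal is n = DE × DF = (−96, 24, −32).
n = (−96, 24, −32); n·P − 592 = 104; |n| = 104; distance = 104/104 = 1.

1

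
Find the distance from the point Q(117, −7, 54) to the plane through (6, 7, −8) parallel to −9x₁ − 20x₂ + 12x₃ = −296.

Parallel planes share the normal n = (−9, −20, 12); since (6, 7, −8) lies on the plane, its equation is −9x₁ − 20x₂ + 12x₃ = -290.
Then n·(117, −7, 54) − (−290) = 25.
|n| = √(81 + 400 + 144) = 25, so the distance is |25|/25 = 1.

1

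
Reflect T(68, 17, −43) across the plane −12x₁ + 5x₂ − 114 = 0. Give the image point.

n = (−12, 5, 0), |n|² = 169, n·T − 114 = -845, so t = -845/169 = -5.
Foot F = T − (-5)·n = (8, 42, −43); the reflection is 2F − T = (−52, 67, −43).

(-52, 67, -43)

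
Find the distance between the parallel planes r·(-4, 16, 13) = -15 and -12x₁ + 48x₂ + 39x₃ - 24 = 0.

Divide the second equation by 3 to match normals: -4x₁ + 16x₂ + 13x₃ = 8.
Both planes have normal n = (-4, 16, 13), |n| = 21. Any point on the first plane is at distance |8 − (-15)|/|n| = 23/21 from the second.

23/21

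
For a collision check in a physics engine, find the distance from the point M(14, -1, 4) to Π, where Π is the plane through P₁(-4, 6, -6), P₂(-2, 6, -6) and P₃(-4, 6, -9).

7

P₁P₂ = (2, 0, 0) and P₁P₃ = (0, 0, -3), so a normal is n = P₁P₂ × P₁P₃ = (0, 6, 0).
Then n·(14, -1, 4) - 36 = -42.
|n| = √(0 + 36 + 0) = 6, so the distance is |-42|/6 = 7.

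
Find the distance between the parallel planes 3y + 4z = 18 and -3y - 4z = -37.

19/5

Divide the second equation by -1 to match normals: 3y + 4z = 37.
Both planes have normal n = (0, 3, 4), |n| = 5. Any point on the first plane is at distance |37 − 18|/|n| = 19/5 from the second.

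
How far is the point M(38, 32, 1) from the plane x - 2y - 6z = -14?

18√41/41

Normal vector n = (1, -2, -6), and n·(38, 32, 1) - (-14) = -18.
|n| = √(1 + 4 + 36) = √41, so the distance is |-18|/√41 = 18/√41.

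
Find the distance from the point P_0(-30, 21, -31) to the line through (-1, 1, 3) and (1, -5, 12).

√461

A direction vector is d = (2, -6, 9).
AP = (-29, 20, -34); AP·d = -484, |AP|² = 2397, |d|² = 121.
distance² = |AP|² − (AP·d)²/|d|² = 2397 − 234256/121 = 461, so the distance is √461.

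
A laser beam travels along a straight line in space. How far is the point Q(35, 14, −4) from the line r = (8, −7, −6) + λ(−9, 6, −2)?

9√13

Direction vector d = (−9, 6, −2).
AP = (27, 21, 2); AP·d = -121, |AP|² = 1174, |d|² = 121.
distance² = |AP|² − (AP·d)²/|d|² = 1174 − 14641/121 = 1053, so the distance is 9√13.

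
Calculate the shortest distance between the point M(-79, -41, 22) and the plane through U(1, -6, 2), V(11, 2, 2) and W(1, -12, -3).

UV = (10, 8, 0) and UW = (0, -6, -5), so a normal is n = UV × UW = (-40, 50, -60).
Then n·(-79, -41, 22) - (-460) = 250.
|n| = √(1600 + 2500 + 3600) = 10√77, so the distance is |250|/(10√77) = 25√77/77.

25/√77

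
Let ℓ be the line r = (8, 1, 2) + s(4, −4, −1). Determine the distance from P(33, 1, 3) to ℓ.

Direction vector d = (4, −4, −1).
AP = (25, 0, 1); AP·d = 99, |AP|² = 626, |d|² = 33.
distance² = |AP|² − (AP·d)²/|d|² = 626 − 9801/33 = 329, so the distance is √329.

√329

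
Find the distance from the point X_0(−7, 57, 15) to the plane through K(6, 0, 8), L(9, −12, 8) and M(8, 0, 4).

19/√21

KL = (3, −12, 0) and KM = (2, 0, −4), so a normal is n = KL × KM = (48, 12, 24).
Then n·(−7, 57, 15) − 480 = 228.
|n| = √(2304 + 144 + 576) = 12√21, so the distance is |228|/(12√21) = 19/√21.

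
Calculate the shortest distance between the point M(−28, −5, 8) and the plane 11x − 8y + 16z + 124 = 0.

n = (11, −8, 16); n·P − (-124) = -16; |n| = 21; distance = 16/21.

16/21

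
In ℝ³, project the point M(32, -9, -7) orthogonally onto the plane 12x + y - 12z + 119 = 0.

The perpendicular from M has direction n = (12, 1, -12): r = (32, -9, -7) + λ(12, 1, -12).
Substitute into the plane: n·(M + λn) = -119 gives 459 + 289λ = -119, so λ = -2.
Foot = (32, -9, -7) + (-2)·(12, 1, -12) = (8, -11, 17).

(8, -11, 17)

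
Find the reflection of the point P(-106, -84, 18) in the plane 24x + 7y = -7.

(134, -14, 18)

With n = (24, 7, 0), the signed offset is (n·P − (-7))/|n|² = -3125/625 = -5.
P' = P − 2t·n = (-106, -84, 18) − (-10)·(24, 7, 0) = (134, -14, 18).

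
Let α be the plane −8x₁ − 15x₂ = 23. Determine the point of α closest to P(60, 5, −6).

(44, -25, -6)

The perpendicular from P has direction n = (−8, −15, 0): r = (60, 5, −6) + μ(−8, −15, 0).
Substitute into the plane: n·(P + μn) = 23 gives -555 + 289μ = 23, so μ = 2.
Foot = (60, 5, −6) + 2·(−8, −15, 0) = (44, −25, −6).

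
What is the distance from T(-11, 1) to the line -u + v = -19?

31/√2

d = |(-1)·(-11) + 1·1 − (-19)| / √(1 + 1) = |31|/√2 = 31/√2.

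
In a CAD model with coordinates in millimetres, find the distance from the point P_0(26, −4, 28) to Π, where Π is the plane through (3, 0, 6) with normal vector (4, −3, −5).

3√2/5

The plane has equation n·(r − (3, 0, 6)) = 0, i.e. n·r = -18.
d = |4·26 + (-3)·(-4) + (-5)·28 − (-18)| / √(16 + 9 + 25) = |-6| / (5√2) = 3√2/5.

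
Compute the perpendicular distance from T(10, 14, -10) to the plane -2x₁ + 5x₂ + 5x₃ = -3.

1/√6

n = (-2, 5, 5); n·P − (-3) = 3; |n| = 3√6; distance = 3/(3√6) = 1/√6.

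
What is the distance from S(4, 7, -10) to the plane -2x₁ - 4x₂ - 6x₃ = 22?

d = |(-2)·4 + (-4)·7 + (-6)·(-10) − 22| / √(4 + 16 + 36) = |2| / (2√14) = 1/√14.

√14/14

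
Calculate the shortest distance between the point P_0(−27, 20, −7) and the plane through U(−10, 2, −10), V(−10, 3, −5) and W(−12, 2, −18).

19√42/42

UV = (0, 1, 5) and UW = (−2, 0, −8), so a normal is n = UV × UW = (−8, −10, 2).
Then n·(−27, 20, −7) − 40 = −38.
|n| = √(64 + 100 + 4) = 2√42, so the distance is |-38|/(2√42) = 19√42/42.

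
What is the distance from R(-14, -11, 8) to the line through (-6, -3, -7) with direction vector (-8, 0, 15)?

8

Direction vector d = (-8, 0, 15).
AP = (-8, -8, 15); AP·d = 289, |AP|² = 353, |d|² = 289.
distance² = |AP|² − (AP·d)²/|d|² = 353 − 83521/289 = 64, so the distance is 8.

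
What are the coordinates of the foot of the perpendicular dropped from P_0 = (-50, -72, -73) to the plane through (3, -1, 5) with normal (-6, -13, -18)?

The perpendicular from P_0 has direction n = (-6, -13, -18): r = (-50, -72, -73) + t(-6, -13, -18).
Substitute into the plane: n·(P_0 + tn) = -95 gives 2550 + 529t = -95, so t = -5.
Foot = (-50, -72, -73) + (-5)·(-6, -13, -18) = (-20, -7, 17).

(-20, -7, 17)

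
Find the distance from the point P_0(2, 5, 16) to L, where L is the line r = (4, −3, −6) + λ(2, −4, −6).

4√3

Direction vector d = (2, −4, −6).
AP = (−2, 8, 22), and AP × d = (40, 32, −8).
|AP × d|² = 2688 and |d|² = 56, so the distance is √(2688/56) = √48 = 4√3.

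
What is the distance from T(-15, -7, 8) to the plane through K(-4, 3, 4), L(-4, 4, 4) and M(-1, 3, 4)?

4

KL = (0, 1, 0) and KM = (3, 0, 0), so a normal is n = KL × KM = (0, 0, -3).
d = |(-3)·8 − (-12)| / √(0 + 0 + 9) = |-12| / 3 = 4.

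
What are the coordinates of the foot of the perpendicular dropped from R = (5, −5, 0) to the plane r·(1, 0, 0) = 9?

(9, -5, 0)

n = (1, 0, 0), |n|² = 1, and n·R − 9 = -4.
t = -4/1 = -4, so the foot is R − t·n = (5, −5, 0) − (-4)·(1, 0, 0) = (9, −5, 0).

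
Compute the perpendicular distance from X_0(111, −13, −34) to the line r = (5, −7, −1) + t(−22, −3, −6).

3√433

Direction vector d = (−22, −3, −6).
AP = (106, −6, −33); AP·d = -2116, |AP|² = 12361, |d|² = 529.
distance² = |AP|² − (AP·d)²/|d|² = 12361 − 4477456/529 = 3897, so the distance is 3√433.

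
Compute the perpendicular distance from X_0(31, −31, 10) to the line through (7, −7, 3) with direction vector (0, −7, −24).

√1201

Direction vector d = (0, −7, −24).
AP = (24, −24, 7), and AP × d = (625, 576, −168).
|AP × d|² = 750625 and |d|² = 625, so the distance is √(750625/625) = √1201.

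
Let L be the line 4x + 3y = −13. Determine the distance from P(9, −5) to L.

The normal to the line is n = (4, 3) with |n| = 5.
|n·P − (-13)| = |21 − (-13)| = 34, so the distance is 34/5.

34/5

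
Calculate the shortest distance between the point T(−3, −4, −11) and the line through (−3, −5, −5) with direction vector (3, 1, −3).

3√2

Direction vector d = (3, 1, −3).
AP = (0, 1, −6); AP·d = 19, |AP|² = 37, |d|² = 19.
distance² = |AP|² − (AP·d)²/|d|² = 37 − 361/19 = 18, so the distance is 3√2.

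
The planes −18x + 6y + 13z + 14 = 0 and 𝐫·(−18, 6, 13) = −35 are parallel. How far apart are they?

With common normal n = (−18, 6, 13) (|n| = 23), the distance is |(-14) − (-35)|/|n| = 21/23.

21/23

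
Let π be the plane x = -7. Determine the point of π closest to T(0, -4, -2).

(-7, -4, -2)

n = (1, 0, 0), |n|² = 1, and n·T − (-7) = 7.
t = 7/1 = 7, so the foot is T − t·n = (0, -4, -2) − 7·(1, 0, 0) = (-7, -4, -2).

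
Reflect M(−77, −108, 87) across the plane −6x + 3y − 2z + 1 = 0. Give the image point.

(-599/7, -726/7, 589/7)

n = (−6, 3, −2), |n|² = 49, n·M − (-1) = -35, so t = -35/49 = -5/7.
Foot F = M − (-5/7)·n = (−569/7, −741/7, 599/7); the reflection is 2F − M = (−599/7, −726/7, 589/7).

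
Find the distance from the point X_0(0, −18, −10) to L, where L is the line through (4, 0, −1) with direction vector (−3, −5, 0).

Direction vector d = (−3, −5, 0).
AP = (−4, −18, −9), and AP × d = (−45, 27, −34).
|AP × d|² = 3910 and |d|² = 34, so the distance is √(3910/34) = √115.

√115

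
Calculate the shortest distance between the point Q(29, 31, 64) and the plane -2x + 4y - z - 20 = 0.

18/√21

n = (-2, 4, -1); n·P − 20 = -18; |n| = √21; distance = 18/√21 = 6√21/7.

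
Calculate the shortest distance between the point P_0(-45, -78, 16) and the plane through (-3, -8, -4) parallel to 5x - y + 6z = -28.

20/√62

Parallel planes share the normal n = (5, -1, 6); since (-3, -8, -4) lies on the plane, its equation is 5x - y + 6z = -31.
d = |5·(-45) + (-1)·(-78) + 6·16 − (-31)| / √(25 + 1 + 36) = |-20| / √62 = 20/√62.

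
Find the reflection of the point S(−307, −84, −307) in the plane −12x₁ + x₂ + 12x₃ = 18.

(-5363/17, -1416/17, -5075/17)

With n = (−12, 1, 12), the signed offset is (n·S − 18)/|n|² = -102/289 = -6/17.
S' = S − 2t·n = (−307, −84, −307) − (-12/17)·(−12, 1, 12) = (−5363/17, −1416/17, −5075/17).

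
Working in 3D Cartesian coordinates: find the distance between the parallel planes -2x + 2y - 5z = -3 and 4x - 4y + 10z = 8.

√33/33

Divide the second equation by -2 to match normals: -2x + 2y - 5z = -4.
With common normal n = (-2, 2, -5) (|n| = √33), the distance is |(-3) − (-4)|/|n| = 1/√33.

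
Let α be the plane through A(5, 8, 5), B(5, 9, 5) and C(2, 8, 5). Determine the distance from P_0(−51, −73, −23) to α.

AB = (0, 1, 0) and AC = (−3, 0, 0), so a normal is n = AB × AC = (0, 0, 3).
d = |3·(-23) − 15| / √(0 + 0 + 9) = |-84| / 3 = 28.

28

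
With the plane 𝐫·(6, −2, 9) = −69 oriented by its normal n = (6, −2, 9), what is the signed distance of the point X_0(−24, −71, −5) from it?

n·X_0 − (-69) = 22.
|n| = 11, so the signed distance is 22/11 = 2.

2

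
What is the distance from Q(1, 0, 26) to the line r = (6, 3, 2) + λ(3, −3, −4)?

Direction vector d = (3, −3, −4).
AP = (−5, −3, 24); AP·d = -102, |AP|² = 610, |d|² = 34.
distance² = |AP|² − (AP·d)²/|d|² = 610 − 10404/34 = 304, so the distance is 4√19.

4√19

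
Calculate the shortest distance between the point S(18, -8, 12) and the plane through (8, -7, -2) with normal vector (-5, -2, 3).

3√38/19

The plane has equation n·(r − (8, -7, -2)) = 0, i.e. n·r = -32.
n = (-5, -2, 3); n·P − (-32) = -6; |n| = √38; distance = 6/√38 = 3√38/19.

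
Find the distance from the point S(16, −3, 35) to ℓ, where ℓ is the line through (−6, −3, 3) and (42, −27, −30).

A direction vector is d = (48, −24, −33).
AP = (22, 0, 32), and AP × d = (768, 2262, −528).
|AP × d|² = 5985252 and |d|² = 3969, so the distance is √(5985252/3969) = √1508 = 2√377.

2√377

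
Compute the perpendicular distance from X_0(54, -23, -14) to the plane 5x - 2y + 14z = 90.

n = (5, -2, 14); n·P − 90 = 30; |n| = 15; distance = 30/15 = 2.

2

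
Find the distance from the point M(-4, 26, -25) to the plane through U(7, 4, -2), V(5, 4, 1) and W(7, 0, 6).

9/√29

UV = (-2, 0, 3) and UW = (0, -4, 8), so a normal is n = UV × UW = (12, 16, 8).
d = |12·(-4) + 16·26 + 8·(-25) − 132| / √(144 + 256 + 64) = |36| / (4√29) = 9√29/29.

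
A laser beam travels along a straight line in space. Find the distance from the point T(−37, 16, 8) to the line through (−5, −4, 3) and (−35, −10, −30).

6√34

A direction vector is d = (−30, −6, −33).
AP = (−32, 20, 5), and AP × d = (−630, −1206, 792).
|AP × d|² = 2478600 and |d|² = 2025, so the distance is √(2478600/2025) = √1224 = 6√34.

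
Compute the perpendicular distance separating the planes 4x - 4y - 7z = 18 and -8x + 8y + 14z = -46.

Divide the second equation by -2 to match normals: 4x - 4y - 7z = 23.
Both planes have normal n = (4, -4, -7), |n| = 9. Any point on the first plane is at distance |23 − 18|/|n| = 5/9 from the second.

5/9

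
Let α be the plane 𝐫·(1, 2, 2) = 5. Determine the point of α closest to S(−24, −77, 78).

(-21, -71, 84)

n = (1, 2, 2), |n|² = 9, and n·S − 5 = -27.
t = -27/9 = -3, so the foot is S − t·n = (−24, −77, 78) − (-3)·(1, 2, 2) = (−21, −71, 84).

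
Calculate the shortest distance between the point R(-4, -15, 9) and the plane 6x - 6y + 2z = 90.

Normal vector n = (6, -6, 2), and n·(-4, -15, 9) - 90 = -6.
|n| = √(36 + 36 + 4) = 2√19, so the distance is |-6|/(2√19) = 3√19/19.

3√19/19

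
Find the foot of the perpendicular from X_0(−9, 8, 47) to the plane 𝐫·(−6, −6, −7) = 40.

n = (−6, −6, −7), |n|² = 121, and n·X_0 − 40 = -363.
t = -363/121 = -3, so the foot is X_0 − t·n = (−9, 8, 47) − (-3)·(−6, −6, −7) = (−27, −10, 26).

(-27, -10, 26)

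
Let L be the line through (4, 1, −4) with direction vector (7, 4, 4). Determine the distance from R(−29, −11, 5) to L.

3√65

Direction vector d = (7, 4, 4).
AP = (−33, −12, 9); AP·d = -243, |AP|² = 1314, |d|² = 81.
distance² = |AP|² − (AP·d)²/|d|² = 1314 − 59049/81 = 585, so the distance is 3√65.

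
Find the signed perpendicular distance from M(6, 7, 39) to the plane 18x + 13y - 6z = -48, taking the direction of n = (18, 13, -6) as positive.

n·M − (-48) = 13.
|n| = 23, so the signed distance is 13/23.

13/23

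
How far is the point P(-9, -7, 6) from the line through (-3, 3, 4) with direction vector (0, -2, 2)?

Direction vector d = (0, -2, 2).
AP = (-6, -10, 2); AP·d = 24, |AP|² = 140, |d|² = 8.
distance² = |AP|² − (AP·d)²/|d|² = 140 − 576/8 = 68, so the distance is 2√17.

2√17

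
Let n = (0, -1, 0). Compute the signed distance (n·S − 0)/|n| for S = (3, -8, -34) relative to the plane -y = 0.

n·S − 0 = 8.
|n| = 1, so the signed distance is 8/1 = 8.

8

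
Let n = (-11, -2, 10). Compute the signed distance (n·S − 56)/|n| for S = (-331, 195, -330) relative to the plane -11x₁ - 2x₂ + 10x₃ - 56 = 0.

n·S − 56 = -105.
|n| = 15, so the signed distance is -105/15 = -7.

-7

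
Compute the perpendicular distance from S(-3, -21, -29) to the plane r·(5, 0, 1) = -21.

23/√26

Normal vector n = (5, 0, 1), and n·(-3, -21, -29) - (-21) = -23.
|n| = √(25 + 0 + 1) = √26, so the distance is |-23|/√26 = 23√26/26.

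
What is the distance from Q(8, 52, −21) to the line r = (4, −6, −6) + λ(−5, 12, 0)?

Direction vector d = (−5, 12, 0).
AP = (4, 58, −15), and AP × d = (180, 75, 338).
|AP × d|² = 152269 and |d|² = 169, so the distance is √(152269/169) = √901.

√901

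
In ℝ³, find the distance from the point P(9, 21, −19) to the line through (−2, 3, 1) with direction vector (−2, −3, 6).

Direction vector d = (−2, −3, 6).
AP = (11, 18, −20); AP·d = -196, |AP|² = 845, |d|² = 49.
distance² = |AP|² − (AP·d)²/|d|² = 845 − 38416/49 = 61, so the distance is √61.

√61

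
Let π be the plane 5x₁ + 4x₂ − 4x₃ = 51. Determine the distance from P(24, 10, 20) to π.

Normal vector n = (5, 4, −4), and n·(24, 10, 20) − 51 = 29.
|n| = √(25 + 16 + 16) = √57, so the distance is |29|/√57 = 29√57/57.

29√57/57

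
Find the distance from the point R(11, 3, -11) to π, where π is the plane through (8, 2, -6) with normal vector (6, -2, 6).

7√19/19

The plane has equation n·(r − (8, 2, -6)) = 0, i.e. n·r = 8.
n = (6, -2, 6); n·P − 8 = -14; |n| = 2√19; distance = 14/(2√19) = 7/√19.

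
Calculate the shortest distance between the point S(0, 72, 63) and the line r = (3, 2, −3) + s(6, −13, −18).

Direction vector d = (6, −13, −18).
AP = (−3, 70, 66), and AP × d = (−402, 342, −381).
|AP × d|² = 423729 and |d|² = 529, so the distance is √(423729/529) = √801 = 3√89.

3√89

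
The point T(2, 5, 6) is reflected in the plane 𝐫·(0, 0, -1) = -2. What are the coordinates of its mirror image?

n = (0, 0, -1), |n|² = 1, n·T − (-2) = -4, so t = -4/1 = -4.
Foot F = T − (-4)·n = (2, 5, 2); the reflection is 2F − T = (2, 5, -2).

(2, 5, -2)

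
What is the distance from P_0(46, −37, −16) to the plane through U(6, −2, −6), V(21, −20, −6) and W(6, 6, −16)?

25/√77

UV = (15, −18, 0) and UW = (0, 8, −10), so a normal is n = UV × UW = (180, 150, 120).
n = (180, 150, 120); n·P − 60 = 750; |n| = 30√77; distance = 750/(30√77) = 25√77/77.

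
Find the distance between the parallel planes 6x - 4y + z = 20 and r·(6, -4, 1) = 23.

With common normal n = (6, -4, 1) (|n| = √53), the distance is |20 − 23|/|n| = 3/√53.

3√53/53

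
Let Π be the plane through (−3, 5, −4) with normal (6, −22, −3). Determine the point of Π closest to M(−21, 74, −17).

n = (6, −22, −3), |n|² = 529, and n·M − (-116) = -1587.
t = -1587/529 = -3, so the foot is M − t·n = (−21, 74, −17) − (-3)·(6, −22, −3) = (−3, 8, −26).

(-3, 8, -26)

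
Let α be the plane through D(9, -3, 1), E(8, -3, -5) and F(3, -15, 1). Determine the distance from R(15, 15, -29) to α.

DE = (-1, 0, -6) and DF = (-6, -12, 0), so a normal is n = DE × DF = (-72, 36, 12).
d = |(-72)·15 + 36·15 + 12·(-29) − (-744)| / √(5184 + 1296 + 144) = |-144| / (12√46) = 6√46/23.

6√46/23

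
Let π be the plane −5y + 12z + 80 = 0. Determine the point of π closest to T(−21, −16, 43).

(-21, 4, -5)

The perpendicular from T has direction n = (0, −5, 12): r = (−21, −16, 43) + μ(0, −5, 12).
Substitute into the plane: n·(T + μn) = -80 gives 596 + 169μ = -80, so μ = -4.
Foot = (−21, −16, 43) + (-4)·(0, −5, 12) = (−21, 4, −5).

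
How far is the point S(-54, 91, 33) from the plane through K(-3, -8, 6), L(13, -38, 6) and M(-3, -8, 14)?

KL = (16, -30, 0) and KM = (0, 0, 8), so a normal is n = KL × KM = (-240, -128, 0).
Then n·(-54, 91, 33) - 1744 = -432.
|n| = √(57600 + 16384 + 0) = 272, so the distance is |-432|/272 = 27/17.

27/17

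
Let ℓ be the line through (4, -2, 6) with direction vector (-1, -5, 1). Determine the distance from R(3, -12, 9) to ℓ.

Direction vector d = (-1, -5, 1).
AP = (-1, -10, 3), and AP × d = (5, -2, -5).
|AP × d|² = 54 and |d|² = 27, so the distance is √(54/27) = √2.

√2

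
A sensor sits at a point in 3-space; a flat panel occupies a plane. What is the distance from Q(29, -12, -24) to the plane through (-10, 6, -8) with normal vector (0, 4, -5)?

The plane has equation n·(r − (-10, 6, -8)) = 0, i.e. n·r = 64.
Then n·(29, -12, -24) - 64 = 8.
|n| = √(0 + 16 + 25) = √41, so the distance is |8|/√41 = 8/√41.

8/√41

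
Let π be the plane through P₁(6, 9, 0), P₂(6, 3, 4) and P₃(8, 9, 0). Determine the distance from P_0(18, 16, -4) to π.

2√13/13

P₁P₂ = (0, -6, 4) and P₁P₃ = (2, 0, 0), so a normal is n = P₁P₂ × P₁P₃ = (0, 8, 12).
Then n·(18, 16, -4) - 72 = 8.
|n| = √(0 + 64 + 144) = 4√13, so the distance is |8|/(4√13) = 2/√13.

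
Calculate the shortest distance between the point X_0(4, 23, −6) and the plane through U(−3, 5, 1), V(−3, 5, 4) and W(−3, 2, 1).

UV = (0, 0, 3) and UW = (0, −3, 0), so a normal is n = UV × UW = (9, 0, 0).
Then n·(4, 23, −6) − (−27) = 63.
|n| = √(81 + 0 + 0) = 9, so the distance is |63|/9 = 7.

7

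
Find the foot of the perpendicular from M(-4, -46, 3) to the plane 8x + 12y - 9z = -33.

(12, -22, -15)

The perpendicular from M has direction n = (8, 12, -9): r = (-4, -46, 3) + λ(8, 12, -9).
Substitute into the plane: n·(M + λn) = -33 gives -611 + 289λ = -33, so λ = 2.
Foot = (-4, -46, 3) + 2·(8, 12, -9) = (12, -22, -15).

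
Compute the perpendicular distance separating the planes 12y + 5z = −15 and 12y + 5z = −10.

5/13

With common normal n = (0, 12, 5) (|n| = 13), the distance is |(-15) − (-10)|/|n| = 5/13.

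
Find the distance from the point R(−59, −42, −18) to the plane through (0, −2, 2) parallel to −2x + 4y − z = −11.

22√21/21

Parallel planes share the normal n = (−2, 4, −1); since (0, −2, 2) lies on the plane, its equation is −2x + 4y − z = -10.
Then n·(−59, −42, −18) − (−10) = −22.
|n| = √(4 + 16 + 1) = √21, so the distance is |-22|/√21 = 22√21/21.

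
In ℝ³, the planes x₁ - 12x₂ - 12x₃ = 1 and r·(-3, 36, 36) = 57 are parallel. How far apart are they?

Divide the second equation by -3 to match normals: x₁ - 12x₂ - 12x₃ = -19.
With common normal n = (1, -12, -12) (|n| = 17), the distance is |1 − (-19)|/|n| = 20/17.

20/17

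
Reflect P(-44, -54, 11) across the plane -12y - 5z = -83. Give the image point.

With n = (0, -12, -5), the signed offset is (n·P − (-83))/|n|² = 676/169 = 4.
P' = P − 2t·n = (-44, -54, 11) − 8·(0, -12, -5) = (-44, 42, 51).

(-44, 42, 51)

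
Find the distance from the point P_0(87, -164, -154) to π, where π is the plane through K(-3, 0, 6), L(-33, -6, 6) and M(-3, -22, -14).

4

KL = (-30, -6, 0) and KM = (0, -22, -20), so a normal is n = KL × KM = (120, -600, 660).
n = (120, -600, 660); n·P − 3600 = 3600; |n| = 900; distance = 3600/900 = 4.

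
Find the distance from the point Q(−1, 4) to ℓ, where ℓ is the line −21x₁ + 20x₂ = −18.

d = |(-21)·(-1) + 20·4 − (-18)| / √(441 + 400) = |119|/29 = 119/29.

119/29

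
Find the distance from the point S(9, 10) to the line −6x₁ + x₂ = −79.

35√37/37

d = |(-6)·9 + 1·10 − (-79)| / √(36 + 1) = |35|/√37 = 35/√37.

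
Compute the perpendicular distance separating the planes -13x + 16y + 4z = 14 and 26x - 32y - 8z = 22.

Divide the second equation by -2 to match normals: -13x + 16y + 4z = -11.
With common normal n = (-13, 16, 4) (|n| = 21), the distance is |14 − (-11)|/|n| = 25/21.

25/21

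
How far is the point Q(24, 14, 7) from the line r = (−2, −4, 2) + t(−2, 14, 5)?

20√2

Direction vector d = (−2, 14, 5).
AP = (26, 18, 5), and AP × d = (20, −140, 400).
|AP × d|² = 180000 and |d|² = 225, so the distance is √(180000/225) = √800 = 20√2.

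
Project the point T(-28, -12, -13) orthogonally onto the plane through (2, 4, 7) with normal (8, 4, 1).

(4, 4, -9)

The perpendicular from T has direction n = (8, 4, 1): r = (-28, -12, -13) + μ(8, 4, 1).
Substitute into the plane: n·(T + μn) = 39 gives -285 + 81μ = 39, so μ = 4.
Foot = (-28, -12, -13) + 4·(8, 4, 1) = (4, 4, -9).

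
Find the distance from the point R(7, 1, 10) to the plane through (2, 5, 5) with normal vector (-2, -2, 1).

The plane has equation n·(r − (2, 5, 5)) = 0, i.e. n·r = -9.
n = (-2, -2, 1); n·P − (-9) = 3; |n| = 3; distance = 3/3 = 1.

1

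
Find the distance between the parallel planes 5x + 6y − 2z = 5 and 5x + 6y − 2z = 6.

Both planes have normal n = (5, 6, −2), |n| = √65. Any point on the first plane is at distance |6 − 5|/|n| = 1/√65 = √65/65 from the second.

1/√65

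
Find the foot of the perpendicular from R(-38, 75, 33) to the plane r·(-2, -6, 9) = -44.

(-424/11, 807/11, 390/11)

The perpendicular from R has direction n = (-2, -6, 9): r = (-38, 75, 33) + t(-2, -6, 9).
Substitute into the plane: n·(R + tn) = -44 gives -77 + 121t = -44, so t = 3/11.
Foot = (-38, 75, 33) + (3/11)·(-2, -6, 9) = (-424/11, 807/11, 390/11).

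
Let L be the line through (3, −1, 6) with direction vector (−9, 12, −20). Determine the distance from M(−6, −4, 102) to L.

Direction vector d = (−9, 12, −20).
AP = (−9, −3, 96); AP·d = -1875, |AP|² = 9306, |d|² = 625.
distance² = |AP|² − (AP·d)²/|d|² = 9306 − 3515625/625 = 3681, so the distance is 3√409.

3√409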